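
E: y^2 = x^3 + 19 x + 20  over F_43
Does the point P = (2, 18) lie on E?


Check whether y^2 = x^3 + 19 x + 20 (mod 43) for (x, y) = (2, 18).
LHS: y^2 = 18^2 mod 43 = 23
RHS: x^3 + 19 x + 20 = 2^3 + 19*2 + 20 mod 43 = 23
LHS = RHS

Yes, on the curve


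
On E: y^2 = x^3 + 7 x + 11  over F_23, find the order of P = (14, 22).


Compute successive multiples of P until we hit O:
  1P = (14, 22)
  2P = (3, 6)
  3P = (18, 14)
  4P = (18, 9)
  5P = (3, 17)
  6P = (14, 1)
  7P = O

ord(P) = 7


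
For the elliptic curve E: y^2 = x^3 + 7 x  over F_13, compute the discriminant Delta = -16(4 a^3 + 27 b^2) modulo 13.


4 a^3 + 27 b^2 = 4*7^3 + 27*0^2 = 1372 + 0 = 1372
Delta = -16 * (1372) = -21952
Delta mod 13 = 5

Delta = 5 (mod 13)


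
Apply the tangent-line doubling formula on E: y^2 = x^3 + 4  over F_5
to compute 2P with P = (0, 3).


Doubling: s = (3 x1^2 + a) / (2 y1)
s = (3*0^2 + 0) / (2*3) mod 5 = 0
x3 = s^2 - 2 x1 mod 5 = 0^2 - 2*0 = 0
y3 = s (x1 - x3) - y1 mod 5 = 0 * (0 - 0) - 3 = 2

2P = (0, 2)


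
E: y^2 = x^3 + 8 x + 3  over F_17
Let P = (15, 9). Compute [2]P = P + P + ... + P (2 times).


k = 2 = 10_2 (binary, LSB first: 01)
Double-and-add from P = (15, 9):
  bit 0 = 0: acc unchanged = O
  bit 1 = 1: acc = O + (13, 14) = (13, 14)

2P = (13, 14)


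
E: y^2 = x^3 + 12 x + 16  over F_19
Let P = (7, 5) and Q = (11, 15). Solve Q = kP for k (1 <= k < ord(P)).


Enumerate multiples of P until we hit Q = (11, 15):
  1P = (7, 5)
  2P = (11, 15)
Match found at i = 2.

k = 2


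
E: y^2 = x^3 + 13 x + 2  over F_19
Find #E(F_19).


For each x in F_19, count y with y^2 = x^3 + 13 x + 2 mod 19:
  x = 1: RHS = 16, y in [4, 15]  -> 2 point(s)
  x = 2: RHS = 17, y in [6, 13]  -> 2 point(s)
  x = 3: RHS = 11, y in [7, 12]  -> 2 point(s)
  x = 4: RHS = 4, y in [2, 17]  -> 2 point(s)
  x = 6: RHS = 11, y in [7, 12]  -> 2 point(s)
  x = 10: RHS = 11, y in [7, 12]  -> 2 point(s)
  x = 12: RHS = 5, y in [9, 10]  -> 2 point(s)
  x = 15: RHS = 0, y in [0]  -> 1 point(s)
  x = 17: RHS = 6, y in [5, 14]  -> 2 point(s)
  x = 18: RHS = 7, y in [8, 11]  -> 2 point(s)
Affine points: 19. Add the point at infinity: total = 20.

#E(F_19) = 20


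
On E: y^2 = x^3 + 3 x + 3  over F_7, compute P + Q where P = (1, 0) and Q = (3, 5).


P != Q, so use the chord formula.
s = (y2 - y1) / (x2 - x1) = (5) / (2) mod 7 = 6
x3 = s^2 - x1 - x2 mod 7 = 6^2 - 1 - 3 = 4
y3 = s (x1 - x3) - y1 mod 7 = 6 * (1 - 4) - 0 = 3

P + Q = (4, 3)


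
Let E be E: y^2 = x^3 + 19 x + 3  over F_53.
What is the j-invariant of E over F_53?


Delta = -16(4 a^3 + 27 b^2) mod 53 = 4
-1728 * (4 a)^3 = -1728 * (4*19)^3 mod 53 = 47
j = 47 * 4^(-1) mod 53 = 25

j = 25 (mod 53)


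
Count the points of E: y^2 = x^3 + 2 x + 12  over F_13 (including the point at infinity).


For each x in F_13, count y with y^2 = x^3 + 2 x + 12 mod 13:
  x = 0: RHS = 12, y in [5, 8]  -> 2 point(s)
  x = 5: RHS = 4, y in [2, 11]  -> 2 point(s)
  x = 11: RHS = 0, y in [0]  -> 1 point(s)
  x = 12: RHS = 9, y in [3, 10]  -> 2 point(s)
Affine points: 7. Add the point at infinity: total = 8.

#E(F_13) = 8


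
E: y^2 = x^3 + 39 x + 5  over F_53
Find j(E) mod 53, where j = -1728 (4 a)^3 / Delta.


Delta = -16(4 a^3 + 27 b^2) mod 53 = 39
-1728 * (4 a)^3 = -1728 * (4*39)^3 mod 53 = 16
j = 16 * 39^(-1) mod 53 = 14

j = 14 (mod 53)


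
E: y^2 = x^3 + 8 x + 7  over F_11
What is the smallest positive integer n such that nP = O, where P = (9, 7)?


Compute successive multiples of P until we hit O:
  1P = (9, 7)
  2P = (2, 3)
  3P = (1, 7)
  4P = (1, 4)
  5P = (2, 8)
  6P = (9, 4)
  7P = O

ord(P) = 7


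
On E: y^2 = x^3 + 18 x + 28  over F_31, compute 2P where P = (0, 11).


Doubling: s = (3 x1^2 + a) / (2 y1)
s = (3*0^2 + 18) / (2*11) mod 31 = 29
x3 = s^2 - 2 x1 mod 31 = 29^2 - 2*0 = 4
y3 = s (x1 - x3) - y1 mod 31 = 29 * (0 - 4) - 11 = 28

2P = (4, 28)


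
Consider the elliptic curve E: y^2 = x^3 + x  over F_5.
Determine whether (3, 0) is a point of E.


Check whether y^2 = x^3 + 1 x + 0 (mod 5) for (x, y) = (3, 0).
LHS: y^2 = 0^2 mod 5 = 0
RHS: x^3 + 1 x + 0 = 3^3 + 1*3 + 0 mod 5 = 0
LHS = RHS

Yes, on the curve


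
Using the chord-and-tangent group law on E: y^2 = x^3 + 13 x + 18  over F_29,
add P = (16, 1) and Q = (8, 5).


P != Q, so use the chord formula.
s = (y2 - y1) / (x2 - x1) = (4) / (21) mod 29 = 14
x3 = s^2 - x1 - x2 mod 29 = 14^2 - 16 - 8 = 27
y3 = s (x1 - x3) - y1 mod 29 = 14 * (16 - 27) - 1 = 19

P + Q = (27, 19)


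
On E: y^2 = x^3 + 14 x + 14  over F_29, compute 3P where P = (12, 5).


k = 3 = 11_2 (binary, LSB first: 11)
Double-and-add from P = (12, 5):
  bit 0 = 1: acc = O + (12, 5) = (12, 5)
  bit 1 = 1: acc = (12, 5) + (21, 17) = (1, 0)

3P = (1, 0)


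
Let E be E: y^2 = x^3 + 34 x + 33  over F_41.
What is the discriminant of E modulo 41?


4 a^3 + 27 b^2 = 4*34^3 + 27*33^2 = 157216 + 29403 = 186619
Delta = -16 * (186619) = -2985904
Delta mod 41 = 3

Delta = 3 (mod 41)


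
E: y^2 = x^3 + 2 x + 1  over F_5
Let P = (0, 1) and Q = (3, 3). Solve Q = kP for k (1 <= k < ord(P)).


Enumerate multiples of P until we hit Q = (3, 3):
  1P = (0, 1)
  2P = (1, 3)
  3P = (3, 3)
Match found at i = 3.

k = 3


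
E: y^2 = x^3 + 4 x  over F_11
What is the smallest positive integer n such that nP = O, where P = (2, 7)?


Compute successive multiples of P until we hit O:
  1P = (2, 7)
  2P = (0, 0)
  3P = (2, 4)
  4P = O

ord(P) = 4


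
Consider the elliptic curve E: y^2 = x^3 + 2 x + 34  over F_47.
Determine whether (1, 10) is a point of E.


Check whether y^2 = x^3 + 2 x + 34 (mod 47) for (x, y) = (1, 10).
LHS: y^2 = 10^2 mod 47 = 6
RHS: x^3 + 2 x + 34 = 1^3 + 2*1 + 34 mod 47 = 37
LHS != RHS

No, not on the curve


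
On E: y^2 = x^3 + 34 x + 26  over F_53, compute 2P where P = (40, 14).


Doubling: s = (3 x1^2 + a) / (2 y1)
s = (3*40^2 + 34) / (2*14) mod 53 = 25
x3 = s^2 - 2 x1 mod 53 = 25^2 - 2*40 = 15
y3 = s (x1 - x3) - y1 mod 53 = 25 * (40 - 15) - 14 = 28

2P = (15, 28)


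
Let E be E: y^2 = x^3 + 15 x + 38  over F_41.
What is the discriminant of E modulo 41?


4 a^3 + 27 b^2 = 4*15^3 + 27*38^2 = 13500 + 38988 = 52488
Delta = -16 * (52488) = -839808
Delta mod 41 = 36

Delta = 36 (mod 41)


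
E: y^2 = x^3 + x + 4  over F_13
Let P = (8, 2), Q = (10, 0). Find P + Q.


P != Q, so use the chord formula.
s = (y2 - y1) / (x2 - x1) = (11) / (2) mod 13 = 12
x3 = s^2 - x1 - x2 mod 13 = 12^2 - 8 - 10 = 9
y3 = s (x1 - x3) - y1 mod 13 = 12 * (8 - 9) - 2 = 12

P + Q = (9, 12)


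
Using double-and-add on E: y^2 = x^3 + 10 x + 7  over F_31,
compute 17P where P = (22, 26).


k = 17 = 10001_2 (binary, LSB first: 10001)
Double-and-add from P = (22, 26):
  bit 0 = 1: acc = O + (22, 26) = (22, 26)
  bit 1 = 0: acc unchanged = (22, 26)
  bit 2 = 0: acc unchanged = (22, 26)
  bit 3 = 0: acc unchanged = (22, 26)
  bit 4 = 1: acc = (22, 26) + (29, 14) = (19, 22)

17P = (19, 22)


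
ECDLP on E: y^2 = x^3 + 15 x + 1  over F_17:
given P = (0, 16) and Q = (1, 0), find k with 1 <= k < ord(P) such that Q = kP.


Enumerate multiples of P until we hit Q = (1, 0):
  1P = (0, 16)
  2P = (1, 0)
Match found at i = 2.

k = 2


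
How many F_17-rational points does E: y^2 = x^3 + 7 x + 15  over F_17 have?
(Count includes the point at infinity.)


For each x in F_17, count y with y^2 = x^3 + 7 x + 15 mod 17:
  x = 0: RHS = 15, y in [7, 10]  -> 2 point(s)
  x = 6: RHS = 1, y in [1, 16]  -> 2 point(s)
  x = 7: RHS = 16, y in [4, 13]  -> 2 point(s)
  x = 9: RHS = 8, y in [5, 12]  -> 2 point(s)
  x = 12: RHS = 8, y in [5, 12]  -> 2 point(s)
  x = 13: RHS = 8, y in [5, 12]  -> 2 point(s)
  x = 14: RHS = 1, y in [1, 16]  -> 2 point(s)
Affine points: 14. Add the point at infinity: total = 15.

#E(F_17) = 15


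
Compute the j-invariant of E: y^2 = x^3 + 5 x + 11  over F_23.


Delta = -16(4 a^3 + 27 b^2) mod 23 = 11
-1728 * (4 a)^3 = -1728 * (4*5)^3 mod 23 = 12
j = 12 * 11^(-1) mod 23 = 22

j = 22 (mod 23)


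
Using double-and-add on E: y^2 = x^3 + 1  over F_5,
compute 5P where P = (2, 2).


k = 5 = 101_2 (binary, LSB first: 101)
Double-and-add from P = (2, 2):
  bit 0 = 1: acc = O + (2, 2) = (2, 2)
  bit 1 = 0: acc unchanged = (2, 2)
  bit 2 = 1: acc = (2, 2) + (0, 1) = (2, 3)

5P = (2, 3)


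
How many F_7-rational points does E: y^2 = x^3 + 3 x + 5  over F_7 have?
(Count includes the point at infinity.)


For each x in F_7, count y with y^2 = x^3 + 3 x + 5 mod 7:
  x = 1: RHS = 2, y in [3, 4]  -> 2 point(s)
  x = 4: RHS = 4, y in [2, 5]  -> 2 point(s)
  x = 6: RHS = 1, y in [1, 6]  -> 2 point(s)
Affine points: 6. Add the point at infinity: total = 7.

#E(F_7) = 7


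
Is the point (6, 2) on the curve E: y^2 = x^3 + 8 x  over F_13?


Check whether y^2 = x^3 + 8 x + 0 (mod 13) for (x, y) = (6, 2).
LHS: y^2 = 2^2 mod 13 = 4
RHS: x^3 + 8 x + 0 = 6^3 + 8*6 + 0 mod 13 = 4
LHS = RHS

Yes, on the curve


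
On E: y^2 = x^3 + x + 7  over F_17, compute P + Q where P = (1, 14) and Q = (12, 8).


P != Q, so use the chord formula.
s = (y2 - y1) / (x2 - x1) = (11) / (11) mod 17 = 1
x3 = s^2 - x1 - x2 mod 17 = 1^2 - 1 - 12 = 5
y3 = s (x1 - x3) - y1 mod 17 = 1 * (1 - 5) - 14 = 16

P + Q = (5, 16)


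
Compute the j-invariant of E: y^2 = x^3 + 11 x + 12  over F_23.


Delta = -16(4 a^3 + 27 b^2) mod 23 = 15
-1728 * (4 a)^3 = -1728 * (4*11)^3 mod 23 = 1
j = 1 * 15^(-1) mod 23 = 20

j = 20 (mod 23)


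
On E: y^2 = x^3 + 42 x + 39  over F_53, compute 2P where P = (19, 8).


Doubling: s = (3 x1^2 + a) / (2 y1)
s = (3*19^2 + 42) / (2*8) mod 53 = 14
x3 = s^2 - 2 x1 mod 53 = 14^2 - 2*19 = 52
y3 = s (x1 - x3) - y1 mod 53 = 14 * (19 - 52) - 8 = 7

2P = (52, 7)


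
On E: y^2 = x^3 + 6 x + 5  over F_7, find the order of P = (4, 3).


Compute successive multiples of P until we hit O:
  1P = (4, 3)
  2P = (3, 6)
  3P = (2, 5)
  4P = (2, 2)
  5P = (3, 1)
  6P = (4, 4)
  7P = O

ord(P) = 7


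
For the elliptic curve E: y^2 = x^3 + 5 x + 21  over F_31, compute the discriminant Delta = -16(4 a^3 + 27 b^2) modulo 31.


4 a^3 + 27 b^2 = 4*5^3 + 27*21^2 = 500 + 11907 = 12407
Delta = -16 * (12407) = -198512
Delta mod 31 = 12

Delta = 12 (mod 31)


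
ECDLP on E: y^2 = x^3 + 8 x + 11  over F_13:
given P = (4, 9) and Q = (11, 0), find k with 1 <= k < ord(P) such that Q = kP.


Enumerate multiples of P until we hit Q = (11, 0):
  1P = (4, 9)
  2P = (2, 3)
  3P = (3, 7)
  4P = (10, 5)
  5P = (11, 0)
Match found at i = 5.

k = 5


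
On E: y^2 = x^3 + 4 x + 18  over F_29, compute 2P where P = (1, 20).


Doubling: s = (3 x1^2 + a) / (2 y1)
s = (3*1^2 + 4) / (2*20) mod 29 = 27
x3 = s^2 - 2 x1 mod 29 = 27^2 - 2*1 = 2
y3 = s (x1 - x3) - y1 mod 29 = 27 * (1 - 2) - 20 = 11

2P = (2, 11)


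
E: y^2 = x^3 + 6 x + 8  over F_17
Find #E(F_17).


For each x in F_17, count y with y^2 = x^3 + 6 x + 8 mod 17:
  x = 0: RHS = 8, y in [5, 12]  -> 2 point(s)
  x = 1: RHS = 15, y in [7, 10]  -> 2 point(s)
  x = 3: RHS = 2, y in [6, 11]  -> 2 point(s)
  x = 7: RHS = 2, y in [6, 11]  -> 2 point(s)
  x = 9: RHS = 9, y in [3, 14]  -> 2 point(s)
  x = 16: RHS = 1, y in [1, 16]  -> 2 point(s)
Affine points: 12. Add the point at infinity: total = 13.

#E(F_17) = 13


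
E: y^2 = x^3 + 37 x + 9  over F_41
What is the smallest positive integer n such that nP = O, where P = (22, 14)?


Compute successive multiples of P until we hit O:
  1P = (22, 14)
  2P = (39, 3)
  3P = (20, 4)
  4P = (24, 17)
  5P = (28, 18)
  6P = (37, 17)
  7P = (5, 14)
  8P = (14, 27)
  ... (continuing to 47P)
  47P = O

ord(P) = 47


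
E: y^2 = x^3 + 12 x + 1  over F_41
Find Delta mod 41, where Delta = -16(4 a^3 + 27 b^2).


4 a^3 + 27 b^2 = 4*12^3 + 27*1^2 = 6912 + 27 = 6939
Delta = -16 * (6939) = -111024
Delta mod 41 = 4

Delta = 4 (mod 41)


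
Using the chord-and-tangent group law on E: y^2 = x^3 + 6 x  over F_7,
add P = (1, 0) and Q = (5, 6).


P != Q, so use the chord formula.
s = (y2 - y1) / (x2 - x1) = (6) / (4) mod 7 = 5
x3 = s^2 - x1 - x2 mod 7 = 5^2 - 1 - 5 = 5
y3 = s (x1 - x3) - y1 mod 7 = 5 * (1 - 5) - 0 = 1

P + Q = (5, 1)


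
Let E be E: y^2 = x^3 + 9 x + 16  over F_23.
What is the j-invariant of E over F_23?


Delta = -16(4 a^3 + 27 b^2) mod 23 = 3
-1728 * (4 a)^3 = -1728 * (4*9)^3 mod 23 = 10
j = 10 * 3^(-1) mod 23 = 11

j = 11 (mod 23)


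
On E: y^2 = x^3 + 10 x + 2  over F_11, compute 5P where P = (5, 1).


k = 5 = 101_2 (binary, LSB first: 101)
Double-and-add from P = (5, 1):
  bit 0 = 1: acc = O + (5, 1) = (5, 1)
  bit 1 = 0: acc unchanged = (5, 1)
  bit 2 = 1: acc = (5, 1) + (8, 0) = (3, 2)

5P = (3, 2)


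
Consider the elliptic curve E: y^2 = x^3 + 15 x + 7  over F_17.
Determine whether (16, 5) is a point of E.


Check whether y^2 = x^3 + 15 x + 7 (mod 17) for (x, y) = (16, 5).
LHS: y^2 = 5^2 mod 17 = 8
RHS: x^3 + 15 x + 7 = 16^3 + 15*16 + 7 mod 17 = 8
LHS = RHS

Yes, on the curve


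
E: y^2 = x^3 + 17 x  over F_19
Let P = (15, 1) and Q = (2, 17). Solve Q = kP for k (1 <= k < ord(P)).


Enumerate multiples of P until we hit Q = (2, 17):
  1P = (15, 1)
  2P = (5, 1)
  3P = (18, 18)
  4P = (16, 6)
  5P = (13, 9)
  6P = (7, 5)
  7P = (2, 2)
  8P = (11, 6)
  9P = (10, 7)
  10P = (0, 0)
  11P = (10, 12)
  12P = (11, 13)
  13P = (2, 17)
Match found at i = 13.

k = 13


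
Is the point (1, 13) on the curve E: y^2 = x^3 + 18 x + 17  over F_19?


Check whether y^2 = x^3 + 18 x + 17 (mod 19) for (x, y) = (1, 13).
LHS: y^2 = 13^2 mod 19 = 17
RHS: x^3 + 18 x + 17 = 1^3 + 18*1 + 17 mod 19 = 17
LHS = RHS

Yes, on the curve


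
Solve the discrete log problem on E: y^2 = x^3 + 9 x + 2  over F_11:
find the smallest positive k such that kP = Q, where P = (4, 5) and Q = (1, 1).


Enumerate multiples of P until we hit Q = (1, 1):
  1P = (4, 5)
  2P = (7, 1)
  3P = (3, 1)
  4P = (9, 8)
  5P = (1, 10)
  6P = (10, 5)
  7P = (8, 6)
  8P = (8, 5)
  9P = (10, 6)
  10P = (1, 1)
Match found at i = 10.

k = 10


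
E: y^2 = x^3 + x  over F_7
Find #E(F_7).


For each x in F_7, count y with y^2 = x^3 + 1 x + 0 mod 7:
  x = 0: RHS = 0, y in [0]  -> 1 point(s)
  x = 1: RHS = 2, y in [3, 4]  -> 2 point(s)
  x = 3: RHS = 2, y in [3, 4]  -> 2 point(s)
  x = 5: RHS = 4, y in [2, 5]  -> 2 point(s)
Affine points: 7. Add the point at infinity: total = 8.

#E(F_7) = 8


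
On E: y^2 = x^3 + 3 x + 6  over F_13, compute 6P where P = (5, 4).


k = 6 = 110_2 (binary, LSB first: 011)
Double-and-add from P = (5, 4):
  bit 0 = 0: acc unchanged = O
  bit 1 = 1: acc = O + (3, 9) = (3, 9)
  bit 2 = 1: acc = (3, 9) + (4, 11) = (10, 3)

6P = (10, 3)


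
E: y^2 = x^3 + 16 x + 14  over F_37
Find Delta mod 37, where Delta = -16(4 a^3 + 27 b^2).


4 a^3 + 27 b^2 = 4*16^3 + 27*14^2 = 16384 + 5292 = 21676
Delta = -16 * (21676) = -346816
Delta mod 37 = 22

Delta = 22 (mod 37)


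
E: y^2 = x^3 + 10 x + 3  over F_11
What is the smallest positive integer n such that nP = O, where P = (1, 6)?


Compute successive multiples of P until we hit O:
  1P = (1, 6)
  2P = (2, 3)
  3P = (6, 9)
  4P = (7, 8)
  5P = (8, 10)
  6P = (3, 7)
  7P = (10, 6)
  8P = (0, 5)
  ... (continuing to 17P)
  17P = O

ord(P) = 17


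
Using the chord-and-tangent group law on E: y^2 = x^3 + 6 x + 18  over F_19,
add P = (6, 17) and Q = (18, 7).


P != Q, so use the chord formula.
s = (y2 - y1) / (x2 - x1) = (9) / (12) mod 19 = 15
x3 = s^2 - x1 - x2 mod 19 = 15^2 - 6 - 18 = 11
y3 = s (x1 - x3) - y1 mod 19 = 15 * (6 - 11) - 17 = 3

P + Q = (11, 3)


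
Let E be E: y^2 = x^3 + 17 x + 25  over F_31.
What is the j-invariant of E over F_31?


Delta = -16(4 a^3 + 27 b^2) mod 31 = 11
-1728 * (4 a)^3 = -1728 * (4*17)^3 mod 31 = 23
j = 23 * 11^(-1) mod 31 = 19

j = 19 (mod 31)


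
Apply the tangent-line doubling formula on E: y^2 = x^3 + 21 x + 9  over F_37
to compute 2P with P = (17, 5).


Doubling: s = (3 x1^2 + a) / (2 y1)
s = (3*17^2 + 21) / (2*5) mod 37 = 0
x3 = s^2 - 2 x1 mod 37 = 0^2 - 2*17 = 3
y3 = s (x1 - x3) - y1 mod 37 = 0 * (17 - 3) - 5 = 32

2P = (3, 32)


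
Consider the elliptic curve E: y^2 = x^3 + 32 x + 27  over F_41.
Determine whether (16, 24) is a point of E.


Check whether y^2 = x^3 + 32 x + 27 (mod 41) for (x, y) = (16, 24).
LHS: y^2 = 24^2 mod 41 = 2
RHS: x^3 + 32 x + 27 = 16^3 + 32*16 + 27 mod 41 = 2
LHS = RHS

Yes, on the curve


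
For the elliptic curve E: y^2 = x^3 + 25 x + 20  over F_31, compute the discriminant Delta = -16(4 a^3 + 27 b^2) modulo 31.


4 a^3 + 27 b^2 = 4*25^3 + 27*20^2 = 62500 + 10800 = 73300
Delta = -16 * (73300) = -1172800
Delta mod 31 = 23

Delta = 23 (mod 31)


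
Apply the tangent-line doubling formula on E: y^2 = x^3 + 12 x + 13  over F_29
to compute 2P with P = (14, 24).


Doubling: s = (3 x1^2 + a) / (2 y1)
s = (3*14^2 + 12) / (2*24) mod 29 = 27
x3 = s^2 - 2 x1 mod 29 = 27^2 - 2*14 = 5
y3 = s (x1 - x3) - y1 mod 29 = 27 * (14 - 5) - 24 = 16

2P = (5, 16)


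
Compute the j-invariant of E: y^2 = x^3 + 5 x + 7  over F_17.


Delta = -16(4 a^3 + 27 b^2) mod 17 = 4
-1728 * (4 a)^3 = -1728 * (4*5)^3 mod 17 = 9
j = 9 * 4^(-1) mod 17 = 15

j = 15 (mod 17)


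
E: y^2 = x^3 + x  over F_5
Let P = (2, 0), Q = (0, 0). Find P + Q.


P != Q, so use the chord formula.
s = (y2 - y1) / (x2 - x1) = (0) / (3) mod 5 = 0
x3 = s^2 - x1 - x2 mod 5 = 0^2 - 2 - 0 = 3
y3 = s (x1 - x3) - y1 mod 5 = 0 * (2 - 3) - 0 = 0

P + Q = (3, 0)


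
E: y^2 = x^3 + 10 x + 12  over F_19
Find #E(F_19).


For each x in F_19, count y with y^2 = x^3 + 10 x + 12 mod 19:
  x = 1: RHS = 4, y in [2, 17]  -> 2 point(s)
  x = 5: RHS = 16, y in [4, 15]  -> 2 point(s)
  x = 7: RHS = 7, y in [8, 11]  -> 2 point(s)
  x = 11: RHS = 9, y in [3, 16]  -> 2 point(s)
  x = 12: RHS = 17, y in [6, 13]  -> 2 point(s)
  x = 18: RHS = 1, y in [1, 18]  -> 2 point(s)
Affine points: 12. Add the point at infinity: total = 13.

#E(F_19) = 13


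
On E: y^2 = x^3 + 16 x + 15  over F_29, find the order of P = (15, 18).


Compute successive multiples of P until we hit O:
  1P = (15, 18)
  2P = (22, 16)
  3P = (27, 2)
  4P = (21, 19)
  5P = (18, 25)
  6P = (24, 19)
  7P = (14, 24)
  8P = (7, 21)
  ... (continuing to 23P)
  23P = O

ord(P) = 23


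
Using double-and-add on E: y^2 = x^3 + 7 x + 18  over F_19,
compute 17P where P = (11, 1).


k = 17 = 10001_2 (binary, LSB first: 10001)
Double-and-add from P = (11, 1):
  bit 0 = 1: acc = O + (11, 1) = (11, 1)
  bit 1 = 0: acc unchanged = (11, 1)
  bit 2 = 0: acc unchanged = (11, 1)
  bit 3 = 0: acc unchanged = (11, 1)
  bit 4 = 1: acc = (11, 1) + (10, 10) = (3, 3)

17P = (3, 3)


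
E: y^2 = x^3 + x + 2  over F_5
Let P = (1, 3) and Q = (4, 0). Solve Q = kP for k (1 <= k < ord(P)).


Enumerate multiples of P until we hit Q = (4, 0):
  1P = (1, 3)
  2P = (4, 0)
Match found at i = 2.

k = 2


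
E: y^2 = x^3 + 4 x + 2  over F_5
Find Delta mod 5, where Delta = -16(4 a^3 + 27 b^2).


4 a^3 + 27 b^2 = 4*4^3 + 27*2^2 = 256 + 108 = 364
Delta = -16 * (364) = -5824
Delta mod 5 = 1

Delta = 1 (mod 5)


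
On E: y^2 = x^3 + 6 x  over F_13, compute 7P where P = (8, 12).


k = 7 = 111_2 (binary, LSB first: 111)
Double-and-add from P = (8, 12):
  bit 0 = 1: acc = O + (8, 12) = (8, 12)
  bit 1 = 1: acc = (8, 12) + (9, 9) = (5, 5)
  bit 2 = 1: acc = (5, 5) + (4, 6) = (5, 8)

7P = (5, 8)


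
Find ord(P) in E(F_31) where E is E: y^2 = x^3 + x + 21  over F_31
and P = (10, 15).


Compute successive multiples of P until we hit O:
  1P = (10, 15)
  2P = (30, 22)
  3P = (16, 17)
  4P = (12, 5)
  5P = (3, 12)
  6P = (3, 19)
  7P = (12, 26)
  8P = (16, 14)
  ... (continuing to 11P)
  11P = O

ord(P) = 11


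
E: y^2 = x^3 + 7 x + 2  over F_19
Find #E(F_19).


For each x in F_19, count y with y^2 = x^3 + 7 x + 2 mod 19:
  x = 2: RHS = 5, y in [9, 10]  -> 2 point(s)
  x = 8: RHS = 0, y in [0]  -> 1 point(s)
  x = 11: RHS = 4, y in [2, 17]  -> 2 point(s)
  x = 12: RHS = 9, y in [3, 16]  -> 2 point(s)
  x = 15: RHS = 5, y in [9, 10]  -> 2 point(s)
  x = 16: RHS = 11, y in [7, 12]  -> 2 point(s)
Affine points: 11. Add the point at infinity: total = 12.

#E(F_19) = 12


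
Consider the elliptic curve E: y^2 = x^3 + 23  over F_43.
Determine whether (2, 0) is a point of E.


Check whether y^2 = x^3 + 0 x + 23 (mod 43) for (x, y) = (2, 0).
LHS: y^2 = 0^2 mod 43 = 0
RHS: x^3 + 0 x + 23 = 2^3 + 0*2 + 23 mod 43 = 31
LHS != RHS

No, not on the curve


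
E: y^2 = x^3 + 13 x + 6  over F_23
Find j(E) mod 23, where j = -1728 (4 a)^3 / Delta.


Delta = -16(4 a^3 + 27 b^2) mod 23 = 10
-1728 * (4 a)^3 = -1728 * (4*13)^3 mod 23 = 19
j = 19 * 10^(-1) mod 23 = 18

j = 18 (mod 23)


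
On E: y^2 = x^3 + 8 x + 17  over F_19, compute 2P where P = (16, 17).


Doubling: s = (3 x1^2 + a) / (2 y1)
s = (3*16^2 + 8) / (2*17) mod 19 = 15
x3 = s^2 - 2 x1 mod 19 = 15^2 - 2*16 = 3
y3 = s (x1 - x3) - y1 mod 19 = 15 * (16 - 3) - 17 = 7

2P = (3, 7)


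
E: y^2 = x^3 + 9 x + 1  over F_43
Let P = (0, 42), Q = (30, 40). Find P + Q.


P != Q, so use the chord formula.
s = (y2 - y1) / (x2 - x1) = (41) / (30) mod 43 = 20
x3 = s^2 - x1 - x2 mod 43 = 20^2 - 0 - 30 = 26
y3 = s (x1 - x3) - y1 mod 43 = 20 * (0 - 26) - 42 = 40

P + Q = (26, 40)


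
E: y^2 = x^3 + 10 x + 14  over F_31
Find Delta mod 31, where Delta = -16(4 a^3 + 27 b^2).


4 a^3 + 27 b^2 = 4*10^3 + 27*14^2 = 4000 + 5292 = 9292
Delta = -16 * (9292) = -148672
Delta mod 31 = 4

Delta = 4 (mod 31)


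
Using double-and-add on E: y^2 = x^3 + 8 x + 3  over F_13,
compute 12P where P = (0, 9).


k = 12 = 1100_2 (binary, LSB first: 0011)
Double-and-add from P = (0, 9):
  bit 0 = 0: acc unchanged = O
  bit 1 = 0: acc unchanged = O
  bit 2 = 1: acc = O + (10, 2) = (10, 2)
  bit 3 = 1: acc = (10, 2) + (7, 8) = (0, 4)

12P = (0, 4)


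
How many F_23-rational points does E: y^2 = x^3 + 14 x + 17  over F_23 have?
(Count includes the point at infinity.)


For each x in F_23, count y with y^2 = x^3 + 14 x + 17 mod 23:
  x = 1: RHS = 9, y in [3, 20]  -> 2 point(s)
  x = 6: RHS = 18, y in [8, 15]  -> 2 point(s)
  x = 12: RHS = 4, y in [2, 21]  -> 2 point(s)
  x = 13: RHS = 4, y in [2, 21]  -> 2 point(s)
  x = 14: RHS = 13, y in [6, 17]  -> 2 point(s)
  x = 16: RHS = 13, y in [6, 17]  -> 2 point(s)
  x = 17: RHS = 16, y in [4, 19]  -> 2 point(s)
  x = 18: RHS = 6, y in [11, 12]  -> 2 point(s)
  x = 19: RHS = 12, y in [9, 14]  -> 2 point(s)
  x = 21: RHS = 4, y in [2, 21]  -> 2 point(s)
  x = 22: RHS = 2, y in [5, 18]  -> 2 point(s)
Affine points: 22. Add the point at infinity: total = 23.

#E(F_23) = 23


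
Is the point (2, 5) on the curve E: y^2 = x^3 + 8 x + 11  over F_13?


Check whether y^2 = x^3 + 8 x + 11 (mod 13) for (x, y) = (2, 5).
LHS: y^2 = 5^2 mod 13 = 12
RHS: x^3 + 8 x + 11 = 2^3 + 8*2 + 11 mod 13 = 9
LHS != RHS

No, not on the curve


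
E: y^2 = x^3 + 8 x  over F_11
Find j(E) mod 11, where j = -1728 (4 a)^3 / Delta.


Delta = -16(4 a^3 + 27 b^2) mod 11 = 1
-1728 * (4 a)^3 = -1728 * (4*8)^3 mod 11 = 1
j = 1 * 1^(-1) mod 11 = 1

j = 1 (mod 11)


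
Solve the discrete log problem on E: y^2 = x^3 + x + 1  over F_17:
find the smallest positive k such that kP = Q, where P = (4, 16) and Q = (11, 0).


Enumerate multiples of P until we hit Q = (11, 0):
  1P = (4, 16)
  2P = (10, 12)
  3P = (11, 0)
Match found at i = 3.

k = 3


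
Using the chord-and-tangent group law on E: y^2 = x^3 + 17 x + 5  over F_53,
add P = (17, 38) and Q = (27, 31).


P != Q, so use the chord formula.
s = (y2 - y1) / (x2 - x1) = (46) / (10) mod 53 = 47
x3 = s^2 - x1 - x2 mod 53 = 47^2 - 17 - 27 = 45
y3 = s (x1 - x3) - y1 mod 53 = 47 * (17 - 45) - 38 = 24

P + Q = (45, 24)


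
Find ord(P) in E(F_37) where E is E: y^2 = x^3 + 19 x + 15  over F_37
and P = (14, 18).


Compute successive multiples of P until we hit O:
  1P = (14, 18)
  2P = (12, 26)
  3P = (27, 34)
  4P = (17, 21)
  5P = (7, 26)
  6P = (9, 8)
  7P = (18, 11)
  8P = (15, 30)
  ... (continuing to 33P)
  33P = O

ord(P) = 33


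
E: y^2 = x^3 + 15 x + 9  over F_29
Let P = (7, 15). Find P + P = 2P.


Doubling: s = (3 x1^2 + a) / (2 y1)
s = (3*7^2 + 15) / (2*15) mod 29 = 17
x3 = s^2 - 2 x1 mod 29 = 17^2 - 2*7 = 14
y3 = s (x1 - x3) - y1 mod 29 = 17 * (7 - 14) - 15 = 11

2P = (14, 11)


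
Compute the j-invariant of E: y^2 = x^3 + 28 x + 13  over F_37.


Delta = -16(4 a^3 + 27 b^2) mod 37 = 29
-1728 * (4 a)^3 = -1728 * (4*28)^3 mod 37 = 11
j = 11 * 29^(-1) mod 37 = 31

j = 31 (mod 37)


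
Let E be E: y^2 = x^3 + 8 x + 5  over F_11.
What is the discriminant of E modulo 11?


4 a^3 + 27 b^2 = 4*8^3 + 27*5^2 = 2048 + 675 = 2723
Delta = -16 * (2723) = -43568
Delta mod 11 = 3

Delta = 3 (mod 11)


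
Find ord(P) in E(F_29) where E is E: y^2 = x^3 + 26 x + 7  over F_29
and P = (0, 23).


Compute successive multiples of P until we hit O:
  1P = (0, 23)
  2P = (20, 1)
  3P = (25, 19)
  4P = (5, 1)
  5P = (19, 20)
  6P = (4, 28)
  7P = (3, 24)
  8P = (10, 22)
  ... (continuing to 34P)
  34P = O

ord(P) = 34


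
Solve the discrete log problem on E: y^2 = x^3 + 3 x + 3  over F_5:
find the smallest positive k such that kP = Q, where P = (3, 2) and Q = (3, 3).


Enumerate multiples of P until we hit Q = (3, 3):
  1P = (3, 2)
  2P = (4, 3)
  3P = (4, 2)
  4P = (3, 3)
Match found at i = 4.

k = 4


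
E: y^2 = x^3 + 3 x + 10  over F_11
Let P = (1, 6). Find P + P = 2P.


Doubling: s = (3 x1^2 + a) / (2 y1)
s = (3*1^2 + 3) / (2*6) mod 11 = 6
x3 = s^2 - 2 x1 mod 11 = 6^2 - 2*1 = 1
y3 = s (x1 - x3) - y1 mod 11 = 6 * (1 - 1) - 6 = 5

2P = (1, 5)


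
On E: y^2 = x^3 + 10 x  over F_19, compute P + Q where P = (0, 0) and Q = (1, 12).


P != Q, so use the chord formula.
s = (y2 - y1) / (x2 - x1) = (12) / (1) mod 19 = 12
x3 = s^2 - x1 - x2 mod 19 = 12^2 - 0 - 1 = 10
y3 = s (x1 - x3) - y1 mod 19 = 12 * (0 - 10) - 0 = 13

P + Q = (10, 13)


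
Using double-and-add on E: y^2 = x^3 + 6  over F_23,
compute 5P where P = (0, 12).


k = 5 = 101_2 (binary, LSB first: 101)
Double-and-add from P = (0, 12):
  bit 0 = 1: acc = O + (0, 12) = (0, 12)
  bit 1 = 0: acc unchanged = (0, 12)
  bit 2 = 1: acc = (0, 12) + (0, 12) = (0, 11)

5P = (0, 11)


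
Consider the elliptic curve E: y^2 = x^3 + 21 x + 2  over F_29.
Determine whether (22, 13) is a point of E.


Check whether y^2 = x^3 + 21 x + 2 (mod 29) for (x, y) = (22, 13).
LHS: y^2 = 13^2 mod 29 = 24
RHS: x^3 + 21 x + 2 = 22^3 + 21*22 + 2 mod 29 = 5
LHS != RHS

No, not on the curve


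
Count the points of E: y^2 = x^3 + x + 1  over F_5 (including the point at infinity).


For each x in F_5, count y with y^2 = x^3 + 1 x + 1 mod 5:
  x = 0: RHS = 1, y in [1, 4]  -> 2 point(s)
  x = 2: RHS = 1, y in [1, 4]  -> 2 point(s)
  x = 3: RHS = 1, y in [1, 4]  -> 2 point(s)
  x = 4: RHS = 4, y in [2, 3]  -> 2 point(s)
Affine points: 8. Add the point at infinity: total = 9.

#E(F_5) = 9


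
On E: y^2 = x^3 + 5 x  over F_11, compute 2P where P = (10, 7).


k = 2 = 10_2 (binary, LSB first: 01)
Double-and-add from P = (10, 7):
  bit 0 = 0: acc unchanged = O
  bit 1 = 1: acc = O + (3, 8) = (3, 8)

2P = (3, 8)


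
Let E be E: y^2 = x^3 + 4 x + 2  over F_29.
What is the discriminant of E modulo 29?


4 a^3 + 27 b^2 = 4*4^3 + 27*2^2 = 256 + 108 = 364
Delta = -16 * (364) = -5824
Delta mod 29 = 5

Delta = 5 (mod 29)


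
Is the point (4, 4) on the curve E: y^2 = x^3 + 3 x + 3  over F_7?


Check whether y^2 = x^3 + 3 x + 3 (mod 7) for (x, y) = (4, 4).
LHS: y^2 = 4^2 mod 7 = 2
RHS: x^3 + 3 x + 3 = 4^3 + 3*4 + 3 mod 7 = 2
LHS = RHS

Yes, on the curve


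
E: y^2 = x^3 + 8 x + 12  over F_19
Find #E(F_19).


For each x in F_19, count y with y^2 = x^3 + 8 x + 12 mod 19:
  x = 2: RHS = 17, y in [6, 13]  -> 2 point(s)
  x = 3: RHS = 6, y in [5, 14]  -> 2 point(s)
  x = 5: RHS = 6, y in [5, 14]  -> 2 point(s)
  x = 10: RHS = 9, y in [3, 16]  -> 2 point(s)
  x = 11: RHS = 6, y in [5, 14]  -> 2 point(s)
  x = 15: RHS = 11, y in [7, 12]  -> 2 point(s)
  x = 17: RHS = 7, y in [8, 11]  -> 2 point(s)
Affine points: 14. Add the point at infinity: total = 15.

#E(F_19) = 15


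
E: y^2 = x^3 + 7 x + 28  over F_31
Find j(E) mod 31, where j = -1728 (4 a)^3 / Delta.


Delta = -16(4 a^3 + 27 b^2) mod 31 = 14
-1728 * (4 a)^3 = -1728 * (4*7)^3 mod 31 = 1
j = 1 * 14^(-1) mod 31 = 20

j = 20 (mod 31)


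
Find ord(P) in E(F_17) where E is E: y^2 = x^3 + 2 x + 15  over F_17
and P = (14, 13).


Compute successive multiples of P until we hit O:
  1P = (14, 13)
  2P = (4, 6)
  3P = (0, 7)
  4P = (7, 7)
  5P = (12, 13)
  6P = (8, 4)
  7P = (10, 10)
  8P = (1, 1)
  ... (continuing to 19P)
  19P = O

ord(P) = 19


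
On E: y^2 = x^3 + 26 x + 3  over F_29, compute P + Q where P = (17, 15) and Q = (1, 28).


P != Q, so use the chord formula.
s = (y2 - y1) / (x2 - x1) = (13) / (13) mod 29 = 1
x3 = s^2 - x1 - x2 mod 29 = 1^2 - 17 - 1 = 12
y3 = s (x1 - x3) - y1 mod 29 = 1 * (17 - 12) - 15 = 19

P + Q = (12, 19)


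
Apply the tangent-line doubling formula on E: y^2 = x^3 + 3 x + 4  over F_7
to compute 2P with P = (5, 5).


Doubling: s = (3 x1^2 + a) / (2 y1)
s = (3*5^2 + 3) / (2*5) mod 7 = 5
x3 = s^2 - 2 x1 mod 7 = 5^2 - 2*5 = 1
y3 = s (x1 - x3) - y1 mod 7 = 5 * (5 - 1) - 5 = 1

2P = (1, 1)


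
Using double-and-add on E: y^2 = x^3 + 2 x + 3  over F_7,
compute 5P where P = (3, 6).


k = 5 = 101_2 (binary, LSB first: 101)
Double-and-add from P = (3, 6):
  bit 0 = 1: acc = O + (3, 6) = (3, 6)
  bit 1 = 0: acc unchanged = (3, 6)
  bit 2 = 1: acc = (3, 6) + (3, 6) = (3, 1)

5P = (3, 1)


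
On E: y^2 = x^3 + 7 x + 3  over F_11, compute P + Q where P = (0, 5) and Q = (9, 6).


P != Q, so use the chord formula.
s = (y2 - y1) / (x2 - x1) = (1) / (9) mod 11 = 5
x3 = s^2 - x1 - x2 mod 11 = 5^2 - 0 - 9 = 5
y3 = s (x1 - x3) - y1 mod 11 = 5 * (0 - 5) - 5 = 3

P + Q = (5, 3)


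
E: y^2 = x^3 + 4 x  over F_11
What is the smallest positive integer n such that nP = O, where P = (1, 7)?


Compute successive multiples of P until we hit O:
  1P = (1, 7)
  2P = (1, 4)
  3P = O

ord(P) = 3


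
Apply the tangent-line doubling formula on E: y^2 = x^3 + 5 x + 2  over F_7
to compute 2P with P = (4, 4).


Doubling: s = (3 x1^2 + a) / (2 y1)
s = (3*4^2 + 5) / (2*4) mod 7 = 4
x3 = s^2 - 2 x1 mod 7 = 4^2 - 2*4 = 1
y3 = s (x1 - x3) - y1 mod 7 = 4 * (4 - 1) - 4 = 1

2P = (1, 1)


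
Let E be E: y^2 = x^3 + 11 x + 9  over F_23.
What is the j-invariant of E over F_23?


Delta = -16(4 a^3 + 27 b^2) mod 23 = 22
-1728 * (4 a)^3 = -1728 * (4*11)^3 mod 23 = 1
j = 1 * 22^(-1) mod 23 = 22

j = 22 (mod 23)


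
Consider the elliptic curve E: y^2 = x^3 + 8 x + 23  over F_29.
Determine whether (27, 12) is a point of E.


Check whether y^2 = x^3 + 8 x + 23 (mod 29) for (x, y) = (27, 12).
LHS: y^2 = 12^2 mod 29 = 28
RHS: x^3 + 8 x + 23 = 27^3 + 8*27 + 23 mod 29 = 28
LHS = RHS

Yes, on the curve


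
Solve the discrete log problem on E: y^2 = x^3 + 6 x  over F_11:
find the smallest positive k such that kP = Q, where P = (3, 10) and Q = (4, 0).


Enumerate multiples of P until we hit Q = (4, 0):
  1P = (3, 10)
  2P = (5, 1)
  3P = (4, 0)
Match found at i = 3.

k = 3


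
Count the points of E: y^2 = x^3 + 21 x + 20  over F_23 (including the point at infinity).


For each x in F_23, count y with y^2 = x^3 + 21 x + 20 mod 23:
  x = 2: RHS = 1, y in [1, 22]  -> 2 point(s)
  x = 3: RHS = 18, y in [8, 15]  -> 2 point(s)
  x = 7: RHS = 4, y in [2, 21]  -> 2 point(s)
  x = 9: RHS = 18, y in [8, 15]  -> 2 point(s)
  x = 11: RHS = 18, y in [8, 15]  -> 2 point(s)
  x = 13: RHS = 6, y in [11, 12]  -> 2 point(s)
  x = 16: RHS = 13, y in [6, 17]  -> 2 point(s)
  x = 17: RHS = 0, y in [0]  -> 1 point(s)
  x = 21: RHS = 16, y in [4, 19]  -> 2 point(s)
Affine points: 17. Add the point at infinity: total = 18.

#E(F_23) = 18


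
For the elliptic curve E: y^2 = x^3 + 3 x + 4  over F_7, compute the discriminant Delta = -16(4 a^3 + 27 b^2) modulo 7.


4 a^3 + 27 b^2 = 4*3^3 + 27*4^2 = 108 + 432 = 540
Delta = -16 * (540) = -8640
Delta mod 7 = 5

Delta = 5 (mod 7)


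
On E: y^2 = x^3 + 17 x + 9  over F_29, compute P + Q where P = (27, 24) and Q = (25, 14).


P != Q, so use the chord formula.
s = (y2 - y1) / (x2 - x1) = (19) / (27) mod 29 = 5
x3 = s^2 - x1 - x2 mod 29 = 5^2 - 27 - 25 = 2
y3 = s (x1 - x3) - y1 mod 29 = 5 * (27 - 2) - 24 = 14

P + Q = (2, 14)


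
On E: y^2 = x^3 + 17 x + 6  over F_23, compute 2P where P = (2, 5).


Doubling: s = (3 x1^2 + a) / (2 y1)
s = (3*2^2 + 17) / (2*5) mod 23 = 19
x3 = s^2 - 2 x1 mod 23 = 19^2 - 2*2 = 12
y3 = s (x1 - x3) - y1 mod 23 = 19 * (2 - 12) - 5 = 12

2P = (12, 12)


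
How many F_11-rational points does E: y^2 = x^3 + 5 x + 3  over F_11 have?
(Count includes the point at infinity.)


For each x in F_11, count y with y^2 = x^3 + 5 x + 3 mod 11:
  x = 0: RHS = 3, y in [5, 6]  -> 2 point(s)
  x = 1: RHS = 9, y in [3, 8]  -> 2 point(s)
  x = 3: RHS = 1, y in [1, 10]  -> 2 point(s)
  x = 8: RHS = 5, y in [4, 7]  -> 2 point(s)
Affine points: 8. Add the point at infinity: total = 9.

#E(F_11) = 9


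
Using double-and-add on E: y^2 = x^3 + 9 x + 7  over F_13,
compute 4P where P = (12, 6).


k = 4 = 100_2 (binary, LSB first: 001)
Double-and-add from P = (12, 6):
  bit 0 = 0: acc unchanged = O
  bit 1 = 0: acc unchanged = O
  bit 2 = 1: acc = O + (4, 4) = (4, 4)

4P = (4, 4)


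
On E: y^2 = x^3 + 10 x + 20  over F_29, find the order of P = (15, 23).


Compute successive multiples of P until we hit O:
  1P = (15, 23)
  2P = (23, 18)
  3P = (0, 22)
  4P = (18, 0)
  5P = (0, 7)
  6P = (23, 11)
  7P = (15, 6)
  8P = O

ord(P) = 8


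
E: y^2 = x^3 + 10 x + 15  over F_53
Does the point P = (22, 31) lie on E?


Check whether y^2 = x^3 + 10 x + 15 (mod 53) for (x, y) = (22, 31).
LHS: y^2 = 31^2 mod 53 = 7
RHS: x^3 + 10 x + 15 = 22^3 + 10*22 + 15 mod 53 = 18
LHS != RHS

No, not on the curve


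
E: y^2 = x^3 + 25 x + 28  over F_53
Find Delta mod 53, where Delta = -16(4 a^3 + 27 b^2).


4 a^3 + 27 b^2 = 4*25^3 + 27*28^2 = 62500 + 21168 = 83668
Delta = -16 * (83668) = -1338688
Delta mod 53 = 39

Delta = 39 (mod 53)


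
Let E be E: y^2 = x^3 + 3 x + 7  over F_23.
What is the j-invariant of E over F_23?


Delta = -16(4 a^3 + 27 b^2) mod 23 = 12
-1728 * (4 a)^3 = -1728 * (4*3)^3 mod 23 = 14
j = 14 * 12^(-1) mod 23 = 5

j = 5 (mod 23)


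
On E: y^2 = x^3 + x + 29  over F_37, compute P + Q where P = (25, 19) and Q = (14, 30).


P != Q, so use the chord formula.
s = (y2 - y1) / (x2 - x1) = (11) / (26) mod 37 = 36
x3 = s^2 - x1 - x2 mod 37 = 36^2 - 25 - 14 = 36
y3 = s (x1 - x3) - y1 mod 37 = 36 * (25 - 36) - 19 = 29

P + Q = (36, 29)


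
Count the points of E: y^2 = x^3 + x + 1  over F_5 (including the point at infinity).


For each x in F_5, count y with y^2 = x^3 + 1 x + 1 mod 5:
  x = 0: RHS = 1, y in [1, 4]  -> 2 point(s)
  x = 2: RHS = 1, y in [1, 4]  -> 2 point(s)
  x = 3: RHS = 1, y in [1, 4]  -> 2 point(s)
  x = 4: RHS = 4, y in [2, 3]  -> 2 point(s)
Affine points: 8. Add the point at infinity: total = 9.

#E(F_5) = 9


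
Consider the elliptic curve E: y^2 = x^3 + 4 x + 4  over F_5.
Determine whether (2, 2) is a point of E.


Check whether y^2 = x^3 + 4 x + 4 (mod 5) for (x, y) = (2, 2).
LHS: y^2 = 2^2 mod 5 = 4
RHS: x^3 + 4 x + 4 = 2^3 + 4*2 + 4 mod 5 = 0
LHS != RHS

No, not on the curve


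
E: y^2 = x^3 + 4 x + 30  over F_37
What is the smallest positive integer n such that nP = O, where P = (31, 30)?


Compute successive multiples of P until we hit O:
  1P = (31, 30)
  2P = (2, 34)
  3P = (32, 25)
  4P = (36, 32)
  5P = (19, 34)
  6P = (20, 28)
  7P = (16, 3)
  8P = (11, 6)
  ... (continuing to 43P)
  43P = O

ord(P) = 43


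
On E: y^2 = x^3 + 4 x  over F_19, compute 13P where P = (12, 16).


k = 13 = 1101_2 (binary, LSB first: 1011)
Double-and-add from P = (12, 16):
  bit 0 = 1: acc = O + (12, 16) = (12, 16)
  bit 1 = 0: acc unchanged = (12, 16)
  bit 2 = 1: acc = (12, 16) + (9, 10) = (2, 4)
  bit 3 = 1: acc = (2, 4) + (1, 9) = (3, 1)

13P = (3, 1)


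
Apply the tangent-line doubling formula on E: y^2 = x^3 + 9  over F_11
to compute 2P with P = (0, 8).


Doubling: s = (3 x1^2 + a) / (2 y1)
s = (3*0^2 + 0) / (2*8) mod 11 = 0
x3 = s^2 - 2 x1 mod 11 = 0^2 - 2*0 = 0
y3 = s (x1 - x3) - y1 mod 11 = 0 * (0 - 0) - 8 = 3

2P = (0, 3)


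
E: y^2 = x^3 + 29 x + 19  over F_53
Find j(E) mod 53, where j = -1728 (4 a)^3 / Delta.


Delta = -16(4 a^3 + 27 b^2) mod 53 = 34
-1728 * (4 a)^3 = -1728 * (4*29)^3 mod 53 = 12
j = 12 * 34^(-1) mod 53 = 44

j = 44 (mod 53)


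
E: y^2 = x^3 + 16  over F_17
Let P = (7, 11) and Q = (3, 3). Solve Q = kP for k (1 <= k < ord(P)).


Enumerate multiples of P until we hit Q = (3, 3):
  1P = (7, 11)
  2P = (16, 10)
  3P = (15, 5)
  4P = (3, 3)
Match found at i = 4.

k = 4


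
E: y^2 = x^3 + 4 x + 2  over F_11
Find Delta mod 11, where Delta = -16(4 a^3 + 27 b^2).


4 a^3 + 27 b^2 = 4*4^3 + 27*2^2 = 256 + 108 = 364
Delta = -16 * (364) = -5824
Delta mod 11 = 6

Delta = 6 (mod 11)


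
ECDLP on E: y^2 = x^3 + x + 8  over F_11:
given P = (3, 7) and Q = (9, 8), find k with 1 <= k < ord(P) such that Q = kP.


Enumerate multiples of P until we hit Q = (9, 8):
  1P = (3, 7)
  2P = (9, 3)
  3P = (8, 0)
  4P = (9, 8)
Match found at i = 4.

k = 4


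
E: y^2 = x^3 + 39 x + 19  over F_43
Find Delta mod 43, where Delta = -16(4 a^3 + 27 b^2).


4 a^3 + 27 b^2 = 4*39^3 + 27*19^2 = 237276 + 9747 = 247023
Delta = -16 * (247023) = -3952368
Delta mod 43 = 20

Delta = 20 (mod 43)


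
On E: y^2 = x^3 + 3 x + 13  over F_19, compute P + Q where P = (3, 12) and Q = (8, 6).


P != Q, so use the chord formula.
s = (y2 - y1) / (x2 - x1) = (13) / (5) mod 19 = 14
x3 = s^2 - x1 - x2 mod 19 = 14^2 - 3 - 8 = 14
y3 = s (x1 - x3) - y1 mod 19 = 14 * (3 - 14) - 12 = 5

P + Q = (14, 5)


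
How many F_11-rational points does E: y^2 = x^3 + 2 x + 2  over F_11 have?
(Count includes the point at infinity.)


For each x in F_11, count y with y^2 = x^3 + 2 x + 2 mod 11:
  x = 1: RHS = 5, y in [4, 7]  -> 2 point(s)
  x = 2: RHS = 3, y in [5, 6]  -> 2 point(s)
  x = 5: RHS = 5, y in [4, 7]  -> 2 point(s)
  x = 9: RHS = 1, y in [1, 10]  -> 2 point(s)
Affine points: 8. Add the point at infinity: total = 9.

#E(F_11) = 9


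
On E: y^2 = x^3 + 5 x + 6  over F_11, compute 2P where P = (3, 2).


k = 2 = 10_2 (binary, LSB first: 01)
Double-and-add from P = (3, 2):
  bit 0 = 0: acc unchanged = O
  bit 1 = 1: acc = O + (3, 9) = (3, 9)

2P = (3, 9)


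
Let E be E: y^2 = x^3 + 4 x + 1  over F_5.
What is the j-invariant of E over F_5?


Delta = -16(4 a^3 + 27 b^2) mod 5 = 2
-1728 * (4 a)^3 = -1728 * (4*4)^3 mod 5 = 2
j = 2 * 2^(-1) mod 5 = 1

j = 1 (mod 5)


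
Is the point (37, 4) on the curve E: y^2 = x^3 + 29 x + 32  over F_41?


Check whether y^2 = x^3 + 29 x + 32 (mod 41) for (x, y) = (37, 4).
LHS: y^2 = 4^2 mod 41 = 16
RHS: x^3 + 29 x + 32 = 37^3 + 29*37 + 32 mod 41 = 16
LHS = RHS

Yes, on the curve


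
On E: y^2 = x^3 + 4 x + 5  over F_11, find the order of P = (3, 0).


Compute successive multiples of P until we hit O:
  1P = (3, 0)
  2P = O

ord(P) = 2


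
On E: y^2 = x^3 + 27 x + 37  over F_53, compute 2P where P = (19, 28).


Doubling: s = (3 x1^2 + a) / (2 y1)
s = (3*19^2 + 27) / (2*28) mod 53 = 52
x3 = s^2 - 2 x1 mod 53 = 52^2 - 2*19 = 16
y3 = s (x1 - x3) - y1 mod 53 = 52 * (19 - 16) - 28 = 22

2P = (16, 22)


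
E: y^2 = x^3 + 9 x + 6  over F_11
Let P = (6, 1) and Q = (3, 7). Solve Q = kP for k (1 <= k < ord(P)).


Enumerate multiples of P until we hit Q = (3, 7):
  1P = (6, 1)
  2P = (3, 4)
  3P = (3, 7)
Match found at i = 3.

k = 3


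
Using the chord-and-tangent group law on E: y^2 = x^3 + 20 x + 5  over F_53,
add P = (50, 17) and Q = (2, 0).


P != Q, so use the chord formula.
s = (y2 - y1) / (x2 - x1) = (36) / (5) mod 53 = 39
x3 = s^2 - x1 - x2 mod 53 = 39^2 - 50 - 2 = 38
y3 = s (x1 - x3) - y1 mod 53 = 39 * (50 - 38) - 17 = 27

P + Q = (38, 27)


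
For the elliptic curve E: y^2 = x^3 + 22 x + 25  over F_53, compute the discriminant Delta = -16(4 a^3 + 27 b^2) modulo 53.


4 a^3 + 27 b^2 = 4*22^3 + 27*25^2 = 42592 + 16875 = 59467
Delta = -16 * (59467) = -951472
Delta mod 53 = 37

Delta = 37 (mod 53)
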